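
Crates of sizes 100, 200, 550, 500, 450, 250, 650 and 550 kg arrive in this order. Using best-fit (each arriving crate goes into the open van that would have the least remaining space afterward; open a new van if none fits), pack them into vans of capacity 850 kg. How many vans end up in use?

  100 → van 1 (new)  [load 100/850]
  200 → van 1  [load 300/850]
  550 → van 1  [load 850/850]
  500 → van 2 (new)  [load 500/850]
  450 → van 3 (new)  [load 450/850]
  250 → van 2  [load 750/850]
  650 → van 4 (new)  [load 650/850]
  550 → van 5 (new)  [load 550/850]
5 vans opened.

5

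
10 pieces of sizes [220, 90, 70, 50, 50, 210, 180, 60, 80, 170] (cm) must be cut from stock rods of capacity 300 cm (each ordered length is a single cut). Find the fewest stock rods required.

4

Total = 220 + 210 + 180 + 170 + 90 + 80 + 70 + 60 + 50 + 50 = 1180 cm.
Lower bound: ⌈1180/300⌉ = 4 stock rods.
A packing using 4 stock rods:
  stock rod 1: 220 + 80 = 300
  stock rod 2: 210 + 90 = 300
  stock rod 3: 180 + 70 + 50 = 300
  stock rod 4: 170 + 60 + 50 = 280
This matches the lower bound, so 4 is optimal.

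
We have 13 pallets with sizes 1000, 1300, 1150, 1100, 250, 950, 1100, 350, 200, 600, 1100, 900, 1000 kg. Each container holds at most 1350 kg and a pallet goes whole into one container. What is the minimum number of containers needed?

Total = 1300 + 1150 + 1100 + 1100 + 1100 + 1000 + 1000 + 950 + 900 + 600 + 350 + 250 + 200 = 11000 kg.
Lower bound: ⌈11000/1350⌉ = 9 containers.
A packing using 10 containers:
  container 1: 1300 = 1300
  container 2: 1150 + 200 = 1350
  container 3: 1100 + 250 = 1350
  container 4: 1100 = 1100
  container 5: 1100 = 1100
  container 6: 1000 + 350 = 1350
  container 7: 1000 = 1000
  container 8: 950 = 950
  container 9: 900 = 900
  container 10: 600 = 600
No arrangement into 9 containers stays within capacity, so 10 is optimal.

10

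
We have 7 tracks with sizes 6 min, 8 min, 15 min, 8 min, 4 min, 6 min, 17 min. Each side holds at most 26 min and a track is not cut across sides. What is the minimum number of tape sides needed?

3

Total = 17 + 15 + 8 + 8 + 6 + 6 + 4 = 64 min.
Lower bound: ⌈64/26⌉ = 3 tape sides.
A packing using 3 tape sides:
  side 1: 17 + 8 = 25
  side 2: 15 + 8 = 23
  side 3: 6 + 6 + 4 = 16
This matches the lower bound, so 3 is optimal.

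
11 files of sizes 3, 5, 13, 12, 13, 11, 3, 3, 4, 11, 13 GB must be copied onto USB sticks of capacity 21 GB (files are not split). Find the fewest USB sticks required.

6

Total = 13 + 13 + 13 + 12 + 11 + 11 + 5 + 4 + 3 + 3 + 3 = 91 GB.
Lower bound: ⌈91/21⌉ = 5 USB sticks.
Also, 6 files each exceed 21/2 GB, and no two of those can share a USB stick, so at least 6 USB sticks are needed.
A packing using 6 USB sticks:
  USB stick 1: 13 + 5 + 3 = 21
  USB stick 2: 13 + 4 + 3 = 20
  USB stick 3: 13 + 3 = 16
  USB stick 4: 12 = 12
  USB stick 5: 11 = 11
  USB stick 6: 11 = 11
This matches the lower bound, so 6 is optimal.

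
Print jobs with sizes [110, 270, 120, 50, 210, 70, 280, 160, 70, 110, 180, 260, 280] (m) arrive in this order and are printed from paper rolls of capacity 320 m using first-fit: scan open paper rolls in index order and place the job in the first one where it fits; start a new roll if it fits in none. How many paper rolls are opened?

  110 → roll 1 (new)  [load 110/320]
  270 → roll 2 (new)  [load 270/320]
  120 → roll 1  [load 230/320]
  50 → roll 1  [load 280/320]
  210 → roll 3 (new)  [load 210/320]
  70 → roll 3  [load 280/320]
  280 → roll 4 (new)  [load 280/320]
  160 → roll 5 (new)  [load 160/320]
  70 → roll 5  [load 230/320]
  110 → roll 6 (new)  [load 110/320]
  180 → roll 6  [load 290/320]
  260 → roll 7 (new)  [load 260/320]
  280 → roll 8 (new)  [load 280/320]
8 paper rolls opened.

8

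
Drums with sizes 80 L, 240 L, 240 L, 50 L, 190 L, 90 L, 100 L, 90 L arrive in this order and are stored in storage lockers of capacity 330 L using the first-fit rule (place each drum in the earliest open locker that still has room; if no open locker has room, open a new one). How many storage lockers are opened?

  80 → locker 1 (new)  [load 80/330]
  240 → locker 1  [load 320/330]
  240 → locker 2 (new)  [load 240/330]
  50 → locker 2  [load 290/330]
  190 → locker 3 (new)  [load 190/330]
  90 → locker 3  [load 280/330]
  100 → locker 4 (new)  [load 100/330]
  90 → locker 4  [load 190/330]
4 storage lockers opened.

4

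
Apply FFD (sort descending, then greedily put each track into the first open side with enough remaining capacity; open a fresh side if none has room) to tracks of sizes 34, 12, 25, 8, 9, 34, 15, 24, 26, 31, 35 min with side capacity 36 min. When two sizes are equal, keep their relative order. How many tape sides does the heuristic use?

8

Sorted descending: 35, 34, 34, 31, 26, 25, 24, 15, 12, 9, 8.
  35 → side 1 (new)  [load 35/36]
  34 → side 2 (new)  [load 34/36]
  34 → side 3 (new)  [load 34/36]
  31 → side 4 (new)  [load 31/36]
  26 → side 5 (new)  [load 26/36]
  25 → side 6 (new)  [load 25/36]
  24 → side 7 (new)  [load 24/36]
  15 → side 8 (new)  [load 15/36]
  12 → side 7  [load 36/36]
  9 → side 5  [load 35/36]
  8 → side 6  [load 33/36]
8 tape sides opened.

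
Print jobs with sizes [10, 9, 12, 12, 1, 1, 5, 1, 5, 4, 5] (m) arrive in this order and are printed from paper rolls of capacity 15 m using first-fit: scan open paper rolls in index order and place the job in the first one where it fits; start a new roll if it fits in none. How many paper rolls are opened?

5

  10 → roll 1 (new)  [load 10/15]
  9 → roll 2 (new)  [load 9/15]
  12 → roll 3 (new)  [load 12/15]
  12 → roll 4 (new)  [load 12/15]
  1 → roll 1  [load 11/15]
  1 → roll 1  [load 12/15]
  5 → roll 2  [load 14/15]
  1 → roll 1  [load 13/15]
  5 → roll 5 (new)  [load 5/15]
  4 → roll 5  [load 9/15]
  5 → roll 5  [load 14/15]
5 paper rolls opened.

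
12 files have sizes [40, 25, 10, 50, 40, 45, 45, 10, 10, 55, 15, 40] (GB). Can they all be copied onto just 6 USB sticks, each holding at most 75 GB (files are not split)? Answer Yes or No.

Total = 385 GB; ⌈385/75⌉ = 6.
7 files each exceed half the capacity and cannot share a USB stick, forcing at least 7 USB sticks.
At least 7 USB sticks are required, but only 6 are allowed.

No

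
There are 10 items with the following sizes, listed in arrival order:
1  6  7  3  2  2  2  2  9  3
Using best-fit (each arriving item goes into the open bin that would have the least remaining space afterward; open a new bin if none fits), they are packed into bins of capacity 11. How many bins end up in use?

  1 → bin 1 (new)  [load 1/11]
  6 → bin 1  [load 7/11]
  7 → bin 2 (new)  [load 7/11]
  3 → bin 1  [load 10/11]
  2 → bin 2  [load 9/11]
  2 → bin 2  [load 11/11]
  2 → bin 3 (new)  [load 2/11]
  2 → bin 3  [load 4/11]
  9 → bin 4 (new)  [load 9/11]
  3 → bin 3  [load 7/11]
4 bins opened.

4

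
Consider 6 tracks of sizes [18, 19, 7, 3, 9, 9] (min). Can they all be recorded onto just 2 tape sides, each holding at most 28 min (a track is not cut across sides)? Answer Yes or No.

Total = 65 min; ⌈65/28⌉ = 3.
At least 3 tape sides are required, but only 2 are allowed.

No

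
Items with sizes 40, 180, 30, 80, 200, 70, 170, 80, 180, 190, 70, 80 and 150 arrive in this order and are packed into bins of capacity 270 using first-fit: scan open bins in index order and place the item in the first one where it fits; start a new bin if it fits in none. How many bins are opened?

  40 → bin 1 (new)  [load 40/270]
  180 → bin 1  [load 220/270]
  30 → bin 1  [load 250/270]
  80 → bin 2 (new)  [load 80/270]
  200 → bin 3 (new)  [load 200/270]
  70 → bin 2  [load 150/270]
  170 → bin 4 (new)  [load 170/270]
  80 → bin 2  [load 230/270]
  180 → bin 5 (new)  [load 180/270]
  190 → bin 6 (new)  [load 190/270]
  70 → bin 3  [load 270/270]
  80 → bin 4  [load 250/270]
  150 → bin 7 (new)  [load 150/270]
7 bins opened.

7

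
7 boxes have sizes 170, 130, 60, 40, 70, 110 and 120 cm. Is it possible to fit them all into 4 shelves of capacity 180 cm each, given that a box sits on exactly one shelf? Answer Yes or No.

A valid assignment using 4 shelves:
  shelf 1: 170 = 170
  shelf 2: 130 + 40 = 170
  shelf 3: 120 + 60 = 180
  shelf 4: 110 + 70 = 180
Every load is within 180 cm, so 4 shelves suffice.

Yes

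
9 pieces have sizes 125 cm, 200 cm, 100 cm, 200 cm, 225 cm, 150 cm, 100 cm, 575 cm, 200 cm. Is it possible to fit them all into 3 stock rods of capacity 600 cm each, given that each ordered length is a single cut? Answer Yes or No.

No

Total = 1875 cm; ⌈1875/600⌉ = 4.
At least 4 stock rods are required, but only 3 are allowed.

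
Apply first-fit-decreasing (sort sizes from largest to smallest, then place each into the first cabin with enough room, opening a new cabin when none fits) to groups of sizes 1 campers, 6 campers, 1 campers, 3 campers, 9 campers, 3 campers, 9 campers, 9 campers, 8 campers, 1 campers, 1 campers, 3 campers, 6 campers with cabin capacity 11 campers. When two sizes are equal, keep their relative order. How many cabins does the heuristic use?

6

Sorted descending: 9, 9, 9, 8, 6, 6, 3, 3, 3, 1, 1, 1, 1.
  9 → cabin 1 (new)  [load 9/11]
  9 → cabin 2 (new)  [load 9/11]
  9 → cabin 3 (new)  [load 9/11]
  8 → cabin 4 (new)  [load 8/11]
  6 → cabin 5 (new)  [load 6/11]
  6 → cabin 6 (new)  [load 6/11]
  3 → cabin 4  [load 11/11]
  3 → cabin 5  [load 9/11]
  3 → cabin 6  [load 9/11]
  1 → cabin 1  [load 10/11]
  1 → cabin 1  [load 11/11]
  1 → cabin 2  [load 10/11]
  1 → cabin 2  [load 11/11]
6 cabins opened.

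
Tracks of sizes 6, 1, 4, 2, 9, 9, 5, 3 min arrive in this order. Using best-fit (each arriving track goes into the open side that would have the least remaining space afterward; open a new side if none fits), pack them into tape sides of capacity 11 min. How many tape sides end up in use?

4

  6 → side 1 (new)  [load 6/11]
  1 → side 1  [load 7/11]
  4 → side 1  [load 11/11]
  2 → side 2 (new)  [load 2/11]
  9 → side 2  [load 11/11]
  9 → side 3 (new)  [load 9/11]
  5 → side 4 (new)  [load 5/11]
  3 → side 4  [load 8/11]
4 tape sides opened.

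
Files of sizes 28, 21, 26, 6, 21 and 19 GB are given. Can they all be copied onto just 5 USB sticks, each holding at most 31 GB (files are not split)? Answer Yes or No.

A valid assignment using 5 USB sticks:
  USB stick 1: 28 = 28
  USB stick 2: 26 = 26
  USB stick 3: 21 + 6 = 27
  USB stick 4: 21 = 21
  USB stick 5: 19 = 19
Every load is within 31 GB, so 5 USB sticks suffice.

Yes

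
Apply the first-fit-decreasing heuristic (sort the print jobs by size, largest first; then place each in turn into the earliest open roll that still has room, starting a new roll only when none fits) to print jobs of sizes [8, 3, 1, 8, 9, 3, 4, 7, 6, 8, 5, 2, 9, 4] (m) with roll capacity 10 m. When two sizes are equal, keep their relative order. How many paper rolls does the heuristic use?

9

Sorted descending: 9, 9, 8, 8, 8, 7, 6, 5, 4, 4, 3, 3, 2, 1.
  9 → roll 1 (new)  [load 9/10]
  9 → roll 2 (new)  [load 9/10]
  8 → roll 3 (new)  [load 8/10]
  8 → roll 4 (new)  [load 8/10]
  8 → roll 5 (new)  [load 8/10]
  7 → roll 6 (new)  [load 7/10]
  6 → roll 7 (new)  [load 6/10]
  5 → roll 8 (new)  [load 5/10]
  4 → roll 7  [load 10/10]
  4 → roll 8  [load 9/10]
  3 → roll 6  [load 10/10]
  3 → roll 9 (new)  [load 3/10]
  2 → roll 3  [load 10/10]
  1 → roll 1  [load 10/10]
9 paper rolls opened.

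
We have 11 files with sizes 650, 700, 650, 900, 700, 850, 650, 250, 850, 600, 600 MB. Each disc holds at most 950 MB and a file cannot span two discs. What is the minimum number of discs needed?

Total = 900 + 850 + 850 + 700 + 700 + 650 + 650 + 650 + 600 + 600 + 250 = 7400 MB.
Lower bound: ⌈7400/950⌉ = 8 discs.
Also, 10 files each exceed 475 MB, and no two of those can share a disc, so at least 10 discs are needed.
A packing using 10 discs:
  disc 1: 900 = 900
  disc 2: 850 = 850
  disc 3: 850 = 850
  disc 4: 700 + 250 = 950
  disc 5: 700 = 700
  disc 6: 650 = 650
  disc 7: 650 = 650
  disc 8: 650 = 650
  disc 9: 600 = 600
  disc 10: 600 = 600
This matches the lower bound, so 10 is optimal.

10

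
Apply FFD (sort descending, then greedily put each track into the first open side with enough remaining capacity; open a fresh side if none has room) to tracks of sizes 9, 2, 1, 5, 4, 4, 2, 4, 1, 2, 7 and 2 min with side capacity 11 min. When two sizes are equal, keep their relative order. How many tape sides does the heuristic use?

4

Sorted descending: 9, 7, 5, 4, 4, 4, 2, 2, 2, 2, 1, 1.
  9 → side 1 (new)  [load 9/11]
  7 → side 2 (new)  [load 7/11]
  5 → side 3 (new)  [load 5/11]
  4 → side 2  [load 11/11]
  4 → side 3  [load 9/11]
  4 → side 4 (new)  [load 4/11]
  2 → side 1  [load 11/11]
  2 → side 3  [load 11/11]
  2 → side 4  [load 6/11]
  2 → side 4  [load 8/11]
  1 → side 4  [load 9/11]
  1 → side 4  [load 10/11]
4 tape sides opened.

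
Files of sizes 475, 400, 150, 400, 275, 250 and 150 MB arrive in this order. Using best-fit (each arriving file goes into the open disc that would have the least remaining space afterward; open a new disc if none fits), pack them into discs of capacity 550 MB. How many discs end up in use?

4

  475 → disc 1 (new)  [load 475/550]
  400 → disc 2 (new)  [load 400/550]
  150 → disc 2  [load 550/550]
  400 → disc 3 (new)  [load 400/550]
  275 → disc 4 (new)  [load 275/550]
  250 → disc 4  [load 525/550]
  150 → disc 3  [load 550/550]
4 discs opened.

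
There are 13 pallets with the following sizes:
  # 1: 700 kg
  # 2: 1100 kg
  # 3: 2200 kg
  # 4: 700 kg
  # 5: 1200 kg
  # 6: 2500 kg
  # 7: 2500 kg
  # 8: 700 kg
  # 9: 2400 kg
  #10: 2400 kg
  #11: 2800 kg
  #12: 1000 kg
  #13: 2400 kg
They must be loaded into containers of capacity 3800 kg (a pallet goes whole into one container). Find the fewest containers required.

7

Total = 2800 + 2500 + 2500 + 2400 + 2400 + 2400 + 2200 + 1200 + 1100 + 1000 + 700 + 700 + 700 = 22600 kg.
Lower bound: ⌈22600/3800⌉ = 6 containers.
Also, 7 pallets each exceed 1900 kg, and no two of those can share a container, so at least 7 containers are needed.
A packing using 7 containers:
  container 1: 2800 + 1000 = 3800
  container 2: 2500 + 1200 = 3700
  container 3: 2500 + 1100 = 3600
  container 4: 2400 + 700 + 700 = 3800
  container 5: 2400 + 700 = 3100
  container 6: 2400 = 2400
  container 7: 2200 = 2200
This matches the lower bound, so 7 is optimal.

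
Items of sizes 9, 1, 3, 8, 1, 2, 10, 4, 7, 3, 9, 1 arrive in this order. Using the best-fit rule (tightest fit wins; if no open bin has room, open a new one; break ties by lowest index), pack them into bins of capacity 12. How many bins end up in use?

  9 → bin 1 (new)  [load 9/12]
  1 → bin 1  [load 10/12]
  3 → bin 2 (new)  [load 3/12]
  8 → bin 2  [load 11/12]
  1 → bin 2  [load 12/12]
  2 → bin 1  [load 12/12]
  10 → bin 3 (new)  [load 10/12]
  4 → bin 4 (new)  [load 4/12]
  7 → bin 4  [load 11/12]
  3 → bin 5 (new)  [load 3/12]
  9 → bin 5  [load 12/12]
  1 → bin 4  [load 12/12]
5 bins opened.

5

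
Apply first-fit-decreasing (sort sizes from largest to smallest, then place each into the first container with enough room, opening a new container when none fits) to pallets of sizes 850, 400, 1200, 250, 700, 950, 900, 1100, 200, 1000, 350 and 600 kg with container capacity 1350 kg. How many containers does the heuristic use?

Sorted descending: 1200, 1100, 1000, 950, 900, 850, 700, 600, 400, 350, 250, 200.
  1200 → container 1 (new)  [load 1200/1350]
  1100 → container 2 (new)  [load 1100/1350]
  1000 → container 3 (new)  [load 1000/1350]
  950 → container 4 (new)  [load 950/1350]
  900 → container 5 (new)  [load 900/1350]
  850 → container 6 (new)  [load 850/1350]
  700 → container 7 (new)  [load 700/1350]
  600 → container 7  [load 1300/1350]
  400 → container 4  [load 1350/1350]
  350 → container 3  [load 1350/1350]
  250 → container 2  [load 1350/1350]
  200 → container 5  [load 1100/1350]
7 containers opened.

7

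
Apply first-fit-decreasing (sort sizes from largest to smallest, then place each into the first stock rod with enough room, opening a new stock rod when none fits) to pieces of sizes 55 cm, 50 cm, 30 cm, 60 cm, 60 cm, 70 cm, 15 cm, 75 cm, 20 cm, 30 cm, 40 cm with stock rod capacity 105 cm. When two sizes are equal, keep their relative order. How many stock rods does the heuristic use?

5

Sorted descending: 75, 70, 60, 60, 55, 50, 40, 30, 30, 20, 15.
  75 → stock rod 1 (new)  [load 75/105]
  70 → stock rod 2 (new)  [load 70/105]
  60 → stock rod 3 (new)  [load 60/105]
  60 → stock rod 4 (new)  [load 60/105]
  55 → stock rod 5 (new)  [load 55/105]
  50 → stock rod 5  [load 105/105]
  40 → stock rod 3  [load 100/105]
  30 → stock rod 1  [load 105/105]
  30 → stock rod 2  [load 100/105]
  20 → stock rod 4  [load 80/105]
  15 → stock rod 4  [load 95/105]
5 stock rods opened.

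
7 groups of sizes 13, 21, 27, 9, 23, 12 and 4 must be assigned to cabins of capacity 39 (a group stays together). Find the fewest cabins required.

3

Total = 27 + 23 + 21 + 13 + 12 + 9 + 4 = 109.
Lower bound: ⌈109/39⌉ = 3 cabins.
A packing using 3 cabins:
  cabin 1: 27 + 12 = 39
  cabin 2: 23 + 13 = 36
  cabin 3: 21 + 9 + 4 = 34
This matches the lower bound, so 3 is optimal.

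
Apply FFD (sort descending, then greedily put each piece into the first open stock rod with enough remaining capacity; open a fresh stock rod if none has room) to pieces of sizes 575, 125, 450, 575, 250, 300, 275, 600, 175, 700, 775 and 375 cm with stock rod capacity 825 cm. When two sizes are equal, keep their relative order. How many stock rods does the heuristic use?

7

Sorted descending: 775, 700, 600, 575, 575, 450, 375, 300, 275, 250, 175, 125.
  775 → stock rod 1 (new)  [load 775/825]
  700 → stock rod 2 (new)  [load 700/825]
  600 → stock rod 3 (new)  [load 600/825]
  575 → stock rod 4 (new)  [load 575/825]
  575 → stock rod 5 (new)  [load 575/825]
  450 → stock rod 6 (new)  [load 450/825]
  375 → stock rod 6  [load 825/825]
  300 → stock rod 7 (new)  [load 300/825]
  275 → stock rod 7  [load 575/825]
  250 → stock rod 4  [load 825/825]
  175 → stock rod 3  [load 775/825]
  125 → stock rod 2  [load 825/825]
7 stock rods opened.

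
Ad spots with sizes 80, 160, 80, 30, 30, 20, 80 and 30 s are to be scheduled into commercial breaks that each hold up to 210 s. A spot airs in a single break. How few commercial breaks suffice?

3

Total = 160 + 80 + 80 + 80 + 30 + 30 + 30 + 20 = 510 s.
Lower bound: ⌈510/210⌉ = 3 commercial breaks.
A packing using 3 commercial breaks:
  break 1: 160 + 30 + 20 = 210
  break 2: 80 + 80 + 30 = 190
  break 3: 80 + 30 = 110
This matches the lower bound, so 3 is optimal.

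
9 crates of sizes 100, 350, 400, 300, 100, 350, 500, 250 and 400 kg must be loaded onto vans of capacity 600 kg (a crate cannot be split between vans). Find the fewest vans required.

6

Total = 500 + 400 + 400 + 350 + 350 + 300 + 250 + 100 + 100 = 2750 kg.
Lower bound: ⌈2750/600⌉ = 5 vans.
A packing using 6 vans:
  van 1: 500 + 100 = 600
  van 2: 400 + 100 = 500
  van 3: 400 = 400
  van 4: 350 + 250 = 600
  van 5: 350 = 350
  van 6: 300 = 300
No arrangement into 5 vans stays within capacity, so 6 is optimal.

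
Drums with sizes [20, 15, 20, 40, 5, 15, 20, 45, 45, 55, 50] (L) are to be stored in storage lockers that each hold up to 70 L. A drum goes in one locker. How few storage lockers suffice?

Total = 55 + 50 + 45 + 45 + 40 + 20 + 20 + 20 + 15 + 15 + 5 = 330 L.
Lower bound: ⌈330/70⌉ = 5 storage lockers.
A packing using 5 storage lockers:
  locker 1: 55 + 15 = 70
  locker 2: 50 + 20 = 70
  locker 3: 45 + 20 + 5 = 70
  locker 4: 45 + 20 = 65
  locker 5: 40 + 15 = 55
This matches the lower bound, so 5 is optimal.

5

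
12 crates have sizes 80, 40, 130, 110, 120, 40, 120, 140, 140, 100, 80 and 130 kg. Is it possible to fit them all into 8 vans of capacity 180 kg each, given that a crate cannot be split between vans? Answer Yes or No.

Total = 1230 kg; ⌈1230/180⌉ = 7.
8 crates each exceed half the capacity and cannot share a van, forcing at least 8 vans.
The bound of 8 does not rule out 8, but exhaustive search shows no assignment into 8 vans of capacity 180 kg exists — the minimum is 9.

No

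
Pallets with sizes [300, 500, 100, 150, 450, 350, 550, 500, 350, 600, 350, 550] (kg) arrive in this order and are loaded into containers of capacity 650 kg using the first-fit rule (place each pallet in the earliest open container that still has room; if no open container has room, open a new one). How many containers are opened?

10

  300 → container 1 (new)  [load 300/650]
  500 → container 2 (new)  [load 500/650]
  100 → container 1  [load 400/650]
  150 → container 1  [load 550/650]
  450 → container 3 (new)  [load 450/650]
  350 → container 4 (new)  [load 350/650]
  550 → container 5 (new)  [load 550/650]
  500 → container 6 (new)  [load 500/650]
  350 → container 7 (new)  [load 350/650]
  600 → container 8 (new)  [load 600/650]
  350 → container 9 (new)  [load 350/650]
  550 → container 10 (new)  [load 550/650]
10 containers opened.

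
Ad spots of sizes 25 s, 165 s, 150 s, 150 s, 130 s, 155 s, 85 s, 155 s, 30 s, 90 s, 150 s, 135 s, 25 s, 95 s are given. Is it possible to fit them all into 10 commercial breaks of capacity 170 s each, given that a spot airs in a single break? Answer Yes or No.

No

Total = 1540 s; ⌈1540/170⌉ = 10.
The bound of 10 does not rule out 10, but exhaustive search shows no assignment into 10 commercial breaks of capacity 170 s exists — the minimum is 11.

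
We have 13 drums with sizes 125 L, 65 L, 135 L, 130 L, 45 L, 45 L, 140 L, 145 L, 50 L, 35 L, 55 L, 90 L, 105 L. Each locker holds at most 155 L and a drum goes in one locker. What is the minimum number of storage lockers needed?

9

Total = 145 + 140 + 135 + 130 + 125 + 105 + 90 + 65 + 55 + 50 + 45 + 45 + 35 = 1165 L.
Lower bound: ⌈1165/155⌉ = 8 storage lockers.
A packing using 9 storage lockers:
  locker 1: 145 = 145
  locker 2: 140 = 140
  locker 3: 135 = 135
  locker 4: 130 = 130
  locker 5: 125 = 125
  locker 6: 105 + 50 = 155
  locker 7: 90 + 65 = 155
  locker 8: 55 + 45 + 45 = 145
  locker 9: 35 = 35
No arrangement into 8 storage lockers stays within capacity, so 9 is optimal.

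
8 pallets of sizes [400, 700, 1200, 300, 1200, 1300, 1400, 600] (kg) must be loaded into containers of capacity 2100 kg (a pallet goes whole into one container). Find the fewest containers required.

4

Total = 1400 + 1300 + 1200 + 1200 + 700 + 600 + 400 + 300 = 7100 kg.
Lower bound: ⌈7100/2100⌉ = 4 containers.
A packing using 4 containers:
  container 1: 1400 + 700 = 2100
  container 2: 1300 + 600 = 1900
  container 3: 1200 + 400 + 300 = 1900
  container 4: 1200 = 1200
This matches the lower bound, so 4 is optimal.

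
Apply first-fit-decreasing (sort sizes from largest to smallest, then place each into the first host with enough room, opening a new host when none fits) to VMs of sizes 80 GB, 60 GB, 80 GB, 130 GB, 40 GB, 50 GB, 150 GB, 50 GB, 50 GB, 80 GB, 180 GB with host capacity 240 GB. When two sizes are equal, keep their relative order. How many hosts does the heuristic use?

5

Sorted descending: 180, 150, 130, 80, 80, 80, 60, 50, 50, 50, 40.
  180 → host 1 (new)  [load 180/240]
  150 → host 2 (new)  [load 150/240]
  130 → host 3 (new)  [load 130/240]
  80 → host 2  [load 230/240]
  80 → host 3  [load 210/240]
  80 → host 4 (new)  [load 80/240]
  60 → host 1  [load 240/240]
  50 → host 4  [load 130/240]
  50 → host 4  [load 180/240]
  50 → host 4  [load 230/240]
  40 → host 5 (new)  [load 40/240]
5 hosts opened.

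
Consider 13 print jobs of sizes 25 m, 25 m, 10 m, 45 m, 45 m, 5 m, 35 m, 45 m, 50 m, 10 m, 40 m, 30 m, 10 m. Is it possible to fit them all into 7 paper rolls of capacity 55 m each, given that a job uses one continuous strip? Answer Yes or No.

Total = 375 m; ⌈375/55⌉ = 7.
The bound of 7 does not rule out 7, but exhaustive search shows no assignment into 7 paper rolls of capacity 55 m exists — the minimum is 8.

No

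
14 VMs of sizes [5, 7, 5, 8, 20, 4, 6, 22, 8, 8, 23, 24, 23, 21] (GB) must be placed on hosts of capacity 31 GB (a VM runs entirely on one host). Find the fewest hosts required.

Total = 24 + 23 + 23 + 22 + 21 + 20 + 8 + 8 + 8 + 7 + 6 + 5 + 5 + 4 = 184 GB.
Lower bound: ⌈184/31⌉ = 6 hosts.
A packing using 6 hosts:
  host 1: 24 + 7 = 31
  host 2: 23 + 8 = 31
  host 3: 23 + 8 = 31
  host 4: 22 + 8 = 30
  host 5: 21 + 6 + 4 = 31
  host 6: 20 + 5 + 5 = 30
This matches the lower bound, so 6 is optimal.

6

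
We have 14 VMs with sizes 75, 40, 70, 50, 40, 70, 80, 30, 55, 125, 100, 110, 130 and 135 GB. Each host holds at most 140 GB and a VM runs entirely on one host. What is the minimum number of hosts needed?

Total = 135 + 130 + 125 + 110 + 100 + 80 + 75 + 70 + 70 + 55 + 50 + 40 + 40 + 30 = 1110 GB.
Lower bound: ⌈1110/140⌉ = 8 hosts.
A packing using 9 hosts:
  host 1: 135 = 135
  host 2: 130 = 130
  host 3: 125 = 125
  host 4: 110 + 30 = 140
  host 5: 100 + 40 = 140
  host 6: 80 + 55 = 135
  host 7: 75 + 50 = 125
  host 8: 70 + 70 = 140
  host 9: 40 = 40
No arrangement into 8 hosts stays within capacity, so 9 is optimal.

9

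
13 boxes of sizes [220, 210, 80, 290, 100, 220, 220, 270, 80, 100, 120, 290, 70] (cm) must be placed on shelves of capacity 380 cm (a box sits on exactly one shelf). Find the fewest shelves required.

Total = 290 + 290 + 270 + 220 + 220 + 220 + 210 + 120 + 100 + 100 + 80 + 80 + 70 = 2270 cm.
Lower bound: ⌈2270/380⌉ = 6 shelves.
Also, 7 boxes each exceed 190 cm, and no two of those can share a shelf, so at least 7 shelves are needed.
A packing using 7 shelves:
  shelf 1: 290 + 80 = 370
  shelf 2: 290 + 80 = 370
  shelf 3: 270 + 100 = 370
  shelf 4: 220 + 120 = 340
  shelf 5: 220 + 100 = 320
  shelf 6: 220 + 70 = 290
  shelf 7: 210 = 210
This matches the lower bound, so 7 is optimal.

7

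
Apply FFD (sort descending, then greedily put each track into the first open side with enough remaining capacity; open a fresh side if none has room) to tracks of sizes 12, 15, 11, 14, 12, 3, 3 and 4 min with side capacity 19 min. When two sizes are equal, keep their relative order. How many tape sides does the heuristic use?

Sorted descending: 15, 14, 12, 12, 11, 4, 3, 3.
  15 → side 1 (new)  [load 15/19]
  14 → side 2 (new)  [load 14/19]
  12 → side 3 (new)  [load 12/19]
  12 → side 4 (new)  [load 12/19]
  11 → side 5 (new)  [load 11/19]
  4 → side 1  [load 19/19]
  3 → side 2  [load 17/19]
  3 → side 3  [load 15/19]
5 tape sides opened.

5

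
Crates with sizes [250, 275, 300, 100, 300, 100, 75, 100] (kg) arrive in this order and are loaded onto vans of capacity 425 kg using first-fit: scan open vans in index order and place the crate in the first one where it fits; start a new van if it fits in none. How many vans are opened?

4

  250 → van 1 (new)  [load 250/425]
  275 → van 2 (new)  [load 275/425]
  300 → van 3 (new)  [load 300/425]
  100 → van 1  [load 350/425]
  300 → van 4 (new)  [load 300/425]
  100 → van 2  [load 375/425]
  75 → van 1  [load 425/425]
  100 → van 3  [load 400/425]
4 vans opened.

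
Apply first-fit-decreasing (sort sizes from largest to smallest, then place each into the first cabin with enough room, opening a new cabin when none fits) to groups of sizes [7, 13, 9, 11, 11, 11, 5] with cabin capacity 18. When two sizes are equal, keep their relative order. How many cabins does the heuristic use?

5

Sorted descending: 13, 11, 11, 11, 9, 7, 5.
  13 → cabin 1 (new)  [load 13/18]
  11 → cabin 2 (new)  [load 11/18]
  11 → cabin 3 (new)  [load 11/18]
  11 → cabin 4 (new)  [load 11/18]
  9 → cabin 5 (new)  [load 9/18]
  7 → cabin 2  [load 18/18]
  5 → cabin 1  [load 18/18]
5 cabins opened.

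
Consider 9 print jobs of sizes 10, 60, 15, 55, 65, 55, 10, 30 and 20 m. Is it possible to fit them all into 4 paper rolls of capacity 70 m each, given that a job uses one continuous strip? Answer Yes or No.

Total = 320 m; ⌈320/70⌉ = 5.
At least 5 paper rolls are required, but only 4 are allowed.

No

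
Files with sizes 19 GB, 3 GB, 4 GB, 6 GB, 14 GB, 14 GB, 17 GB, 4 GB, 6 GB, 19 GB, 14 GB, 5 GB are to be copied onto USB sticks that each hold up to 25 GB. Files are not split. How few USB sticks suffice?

6

Total = 19 + 19 + 17 + 14 + 14 + 14 + 6 + 6 + 5 + 4 + 4 + 3 = 125 GB.
Lower bound: ⌈125/25⌉ = 5 USB sticks.
Also, 6 files each exceed 25/2 GB, and no two of those can share a USB stick, so at least 6 USB sticks are needed.
A packing using 6 USB sticks:
  USB stick 1: 19 + 6 = 25
  USB stick 2: 19 + 6 = 25
  USB stick 3: 17 + 5 + 3 = 25
  USB stick 4: 14 + 4 + 4 = 22
  USB stick 5: 14 = 14
  USB stick 6: 14 = 14
This matches the lower bound, so 6 is optimal.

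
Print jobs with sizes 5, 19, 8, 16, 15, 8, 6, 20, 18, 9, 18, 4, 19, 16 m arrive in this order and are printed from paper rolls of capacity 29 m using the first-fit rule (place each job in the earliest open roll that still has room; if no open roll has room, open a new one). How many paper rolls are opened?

  5 → roll 1 (new)  [load 5/29]
  19 → roll 1  [load 24/29]
  8 → roll 2 (new)  [load 8/29]
  16 → roll 2  [load 24/29]
  15 → roll 3 (new)  [load 15/29]
  8 → roll 3  [load 23/29]
  6 → roll 3  [load 29/29]
  20 → roll 4 (new)  [load 20/29]
  18 → roll 5 (new)  [load 18/29]
  9 → roll 4  [load 29/29]
  18 → roll 6 (new)  [load 18/29]
  4 → roll 1  [load 28/29]
  19 → roll 7 (new)  [load 19/29]
  16 → roll 8 (new)  [load 16/29]
8 paper rolls opened.

8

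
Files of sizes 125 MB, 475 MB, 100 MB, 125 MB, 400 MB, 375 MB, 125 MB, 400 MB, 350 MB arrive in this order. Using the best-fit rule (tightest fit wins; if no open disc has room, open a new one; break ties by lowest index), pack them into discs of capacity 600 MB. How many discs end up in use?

  125 → disc 1 (new)  [load 125/600]
  475 → disc 1  [load 600/600]
  100 → disc 2 (new)  [load 100/600]
  125 → disc 2  [load 225/600]
  400 → disc 3 (new)  [load 400/600]
  375 → disc 2  [load 600/600]
  125 → disc 3  [load 525/600]
  400 → disc 4 (new)  [load 400/600]
  350 → disc 5 (new)  [load 350/600]
5 discs opened.

5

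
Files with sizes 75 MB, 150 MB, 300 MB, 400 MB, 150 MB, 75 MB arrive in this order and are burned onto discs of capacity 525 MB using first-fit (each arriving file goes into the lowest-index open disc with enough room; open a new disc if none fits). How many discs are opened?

  75 → disc 1 (new)  [load 75/525]
  150 → disc 1  [load 225/525]
  300 → disc 1  [load 525/525]
  400 → disc 2 (new)  [load 400/525]
  150 → disc 3 (new)  [load 150/525]
  75 → disc 2  [load 475/525]
3 discs opened.

3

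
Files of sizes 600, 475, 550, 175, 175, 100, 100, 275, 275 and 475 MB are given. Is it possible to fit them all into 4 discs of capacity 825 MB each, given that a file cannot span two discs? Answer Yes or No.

A valid assignment using 4 discs:
  disc 1: 600 + 100 + 100 = 800
  disc 2: 550 + 275 = 825
  disc 3: 475 + 275 = 750
  disc 4: 475 + 175 + 175 = 825
Every load is within 825 MB, so 4 discs suffice.

Yes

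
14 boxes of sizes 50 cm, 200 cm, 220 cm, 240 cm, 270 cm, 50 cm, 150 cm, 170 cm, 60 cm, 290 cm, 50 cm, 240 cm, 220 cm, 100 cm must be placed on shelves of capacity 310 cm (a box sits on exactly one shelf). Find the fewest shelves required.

Total = 290 + 270 + 240 + 240 + 220 + 220 + 200 + 170 + 150 + 100 + 60 + 50 + 50 + 50 = 2310 cm.
Lower bound: ⌈2310/310⌉ = 8 shelves.
A packing using 9 shelves:
  shelf 1: 290 = 290
  shelf 2: 270 = 270
  shelf 3: 240 + 60 = 300
  shelf 4: 240 + 50 = 290
  shelf 5: 220 + 50 = 270
  shelf 6: 220 + 50 = 270
  shelf 7: 200 + 100 = 300
  shelf 8: 170 = 170
  shelf 9: 150 = 150
No arrangement into 8 shelves stays within capacity, so 9 is optimal.

9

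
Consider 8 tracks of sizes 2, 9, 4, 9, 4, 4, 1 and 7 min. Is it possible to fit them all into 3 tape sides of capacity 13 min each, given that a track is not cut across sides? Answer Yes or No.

No

Total = 40 min; ⌈40/13⌉ = 4.
At least 4 tape sides are required, but only 3 are allowed.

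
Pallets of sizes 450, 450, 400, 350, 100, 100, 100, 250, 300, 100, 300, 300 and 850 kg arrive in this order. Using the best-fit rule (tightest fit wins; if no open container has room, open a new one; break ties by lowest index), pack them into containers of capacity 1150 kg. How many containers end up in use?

4

  450 → container 1 (new)  [load 450/1150]
  450 → container 1  [load 900/1150]
  400 → container 2 (new)  [load 400/1150]
  350 → container 2  [load 750/1150]
  100 → container 1  [load 1000/1150]
  100 → container 1  [load 1100/1150]
  100 → container 2  [load 850/1150]
  250 → container 2  [load 1100/1150]
  300 → container 3 (new)  [load 300/1150]
  100 → container 3  [load 400/1150]
  300 → container 3  [load 700/1150]
  300 → container 3  [load 1000/1150]
  850 → container 4 (new)  [load 850/1150]
4 containers opened.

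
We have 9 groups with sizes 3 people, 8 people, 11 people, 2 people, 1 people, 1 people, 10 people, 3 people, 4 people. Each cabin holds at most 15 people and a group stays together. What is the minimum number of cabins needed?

3

Total = 11 + 10 + 8 + 4 + 3 + 3 + 2 + 1 + 1 = 43 people.
Lower bound: ⌈43/15⌉ = 3 cabins.
A packing using 3 cabins:
  cabin 1: 11 + 4 = 15
  cabin 2: 10 + 3 + 2 = 15
  cabin 3: 8 + 3 + 1 + 1 = 13
This matches the lower bound, so 3 is optimal.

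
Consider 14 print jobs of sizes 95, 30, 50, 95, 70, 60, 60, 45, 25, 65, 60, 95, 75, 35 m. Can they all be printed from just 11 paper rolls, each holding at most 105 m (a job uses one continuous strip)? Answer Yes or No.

Yes

A valid assignment using 10 paper rolls:
  roll 1: 95 = 95
  roll 2: 95 = 95
  roll 3: 95 = 95
  roll 4: 75 + 30 = 105
  roll 5: 70 + 35 = 105
  roll 6: 65 + 25 = 90
  roll 7: 60 + 45 = 105
  roll 8: 60 = 60
  roll 9: 60 = 60
  roll 10: 50 = 50
That uses only 10 ≤ 11, so 11 paper rolls are enough.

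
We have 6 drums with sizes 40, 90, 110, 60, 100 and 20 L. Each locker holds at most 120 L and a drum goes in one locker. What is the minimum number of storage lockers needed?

4

Total = 110 + 100 + 90 + 60 + 40 + 20 = 420 L.
Lower bound: ⌈420/120⌉ = 4 storage lockers.
A packing using 4 storage lockers:
  locker 1: 110 = 110
  locker 2: 100 + 20 = 120
  locker 3: 90 = 90
  locker 4: 60 + 40 = 100
This matches the lower bound, so 4 is optimal.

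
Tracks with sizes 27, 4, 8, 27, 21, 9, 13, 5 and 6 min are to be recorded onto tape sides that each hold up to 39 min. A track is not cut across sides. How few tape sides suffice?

4

Total = 27 + 27 + 21 + 13 + 9 + 8 + 6 + 5 + 4 = 120 min.
Lower bound: ⌈120/39⌉ = 4 tape sides.
A packing using 4 tape sides:
  side 1: 27 + 9 = 36
  side 2: 27 + 8 + 4 = 39
  side 3: 21 + 13 + 5 = 39
  side 4: 6 = 6
This matches the lower bound, so 4 is optimal.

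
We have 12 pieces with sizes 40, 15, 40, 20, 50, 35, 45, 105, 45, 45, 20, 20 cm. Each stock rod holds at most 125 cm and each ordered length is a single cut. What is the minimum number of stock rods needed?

Total = 105 + 50 + 45 + 45 + 45 + 40 + 40 + 35 + 20 + 20 + 20 + 15 = 480 cm.
Lower bound: ⌈480/125⌉ = 4 stock rods.
A packing using 4 stock rods:
  stock rod 1: 105 + 20 = 125
  stock rod 2: 50 + 45 + 20 = 115
  stock rod 3: 45 + 45 + 35 = 125
  stock rod 4: 40 + 40 + 20 + 15 = 115
This matches the lower bound, so 4 is optimal.

4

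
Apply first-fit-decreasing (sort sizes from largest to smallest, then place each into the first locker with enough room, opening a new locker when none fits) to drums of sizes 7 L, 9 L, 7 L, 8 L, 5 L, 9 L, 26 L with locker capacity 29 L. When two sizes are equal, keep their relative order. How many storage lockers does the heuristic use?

3

Sorted descending: 26, 9, 9, 8, 7, 7, 5.
  26 → locker 1 (new)  [load 26/29]
  9 → locker 2 (new)  [load 9/29]
  9 → locker 2  [load 18/29]
  8 → locker 2  [load 26/29]
  7 → locker 3 (new)  [load 7/29]
  7 → locker 3  [load 14/29]
  5 → locker 3  [load 19/29]
3 storage lockers opened.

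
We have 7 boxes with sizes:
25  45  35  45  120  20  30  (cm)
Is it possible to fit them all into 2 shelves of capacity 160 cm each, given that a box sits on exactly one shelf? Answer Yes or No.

No

Total = 320 cm; ⌈320/160⌉ = 2.
The bound of 2 does not rule out 2, but exhaustive search shows no assignment into 2 shelves of capacity 160 cm exists — the minimum is 3.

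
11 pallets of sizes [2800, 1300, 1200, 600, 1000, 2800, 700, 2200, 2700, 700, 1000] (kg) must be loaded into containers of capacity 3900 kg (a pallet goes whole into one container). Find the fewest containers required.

5

Total = 2800 + 2800 + 2700 + 2200 + 1300 + 1200 + 1000 + 1000 + 700 + 700 + 600 = 17000 kg.
Lower bound: ⌈17000/3900⌉ = 5 containers.
A packing using 5 containers:
  container 1: 2800 + 1000 = 3800
  container 2: 2800 + 1000 = 3800
  container 3: 2700 + 1200 = 3900
  container 4: 2200 + 1300 = 3500
  container 5: 700 + 700 + 600 = 2000
This matches the lower bound, so 5 is optimal.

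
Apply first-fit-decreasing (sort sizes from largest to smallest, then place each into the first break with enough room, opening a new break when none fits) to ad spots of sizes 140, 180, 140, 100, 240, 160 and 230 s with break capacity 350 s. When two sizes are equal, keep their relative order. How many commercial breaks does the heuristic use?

Sorted descending: 240, 230, 180, 160, 140, 140, 100.
  240 → break 1 (new)  [load 240/350]
  230 → break 2 (new)  [load 230/350]
  180 → break 3 (new)  [load 180/350]
  160 → break 3  [load 340/350]
  140 → break 4 (new)  [load 140/350]
  140 → break 4  [load 280/350]
  100 → break 1  [load 340/350]
4 commercial breaks opened.

4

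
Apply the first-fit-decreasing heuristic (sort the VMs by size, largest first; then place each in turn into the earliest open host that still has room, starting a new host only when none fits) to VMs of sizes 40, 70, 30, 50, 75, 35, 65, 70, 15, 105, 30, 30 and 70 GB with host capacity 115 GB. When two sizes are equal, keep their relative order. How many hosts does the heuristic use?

Sorted descending: 105, 75, 70, 70, 70, 65, 50, 40, 35, 30, 30, 30, 15.
  105 → host 1 (new)  [load 105/115]
  75 → host 2 (new)  [load 75/115]
  70 → host 3 (new)  [load 70/115]
  70 → host 4 (new)  [load 70/115]
  70 → host 5 (new)  [load 70/115]
  65 → host 6 (new)  [load 65/115]
  50 → host 6  [load 115/115]
  40 → host 2  [load 115/115]
  35 → host 3  [load 105/115]
  30 → host 4  [load 100/115]
  30 → host 5  [load 100/115]
  30 → host 7 (new)  [load 30/115]
  15 → host 4  [load 115/115]
7 hosts opened.

7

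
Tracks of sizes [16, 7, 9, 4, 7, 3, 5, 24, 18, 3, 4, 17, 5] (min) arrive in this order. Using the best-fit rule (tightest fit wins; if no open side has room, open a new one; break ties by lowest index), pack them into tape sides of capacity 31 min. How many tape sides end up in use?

5

  16 → side 1 (new)  [load 16/31]
  7 → side 1  [load 23/31]
  9 → side 2 (new)  [load 9/31]
  4 → side 1  [load 27/31]
  7 → side 2  [load 16/31]
  3 → side 1  [load 30/31]
  5 → side 2  [load 21/31]
  24 → side 3 (new)  [load 24/31]
  18 → side 4 (new)  [load 18/31]
  3 → side 3  [load 27/31]
  4 → side 3  [load 31/31]
  17 → side 5 (new)  [load 17/31]
  5 → side 2  [load 26/31]
5 tape sides opened.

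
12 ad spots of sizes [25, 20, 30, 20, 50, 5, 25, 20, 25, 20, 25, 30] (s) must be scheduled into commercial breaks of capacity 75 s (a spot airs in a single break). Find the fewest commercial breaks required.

Total = 50 + 30 + 30 + 25 + 25 + 25 + 25 + 20 + 20 + 20 + 20 + 5 = 295 s.
Lower bound: ⌈295/75⌉ = 4 commercial breaks.
A packing using 4 commercial breaks:
  break 1: 50 + 25 = 75
  break 2: 30 + 25 + 20 = 75
  break 3: 30 + 25 + 20 = 75
  break 4: 25 + 20 + 20 + 5 = 70
This matches the lower bound, so 4 is optimal.

4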